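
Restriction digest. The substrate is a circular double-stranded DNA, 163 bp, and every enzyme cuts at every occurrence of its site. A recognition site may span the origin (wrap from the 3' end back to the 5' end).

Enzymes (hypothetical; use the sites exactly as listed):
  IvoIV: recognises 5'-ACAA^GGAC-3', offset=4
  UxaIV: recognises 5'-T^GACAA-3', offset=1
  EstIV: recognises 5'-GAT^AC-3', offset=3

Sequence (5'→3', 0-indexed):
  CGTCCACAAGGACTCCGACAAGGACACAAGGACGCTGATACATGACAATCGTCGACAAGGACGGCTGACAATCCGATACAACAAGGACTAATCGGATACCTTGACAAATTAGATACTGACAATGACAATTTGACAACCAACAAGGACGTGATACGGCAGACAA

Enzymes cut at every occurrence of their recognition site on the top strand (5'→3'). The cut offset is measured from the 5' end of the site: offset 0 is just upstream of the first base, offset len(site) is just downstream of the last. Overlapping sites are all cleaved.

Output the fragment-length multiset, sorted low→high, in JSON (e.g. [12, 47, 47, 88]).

Site scan:
  IvoIV (ACAAGGAC, off=4): starts [5, 17, 25, 54, 80, 139] → cuts [9, 21, 29, 58, 84, 143]
  UxaIV (TGACAA, off=1): starts [42, 65, 101, 116, 122, 130] → cuts [43, 66, 102, 117, 123, 131]
  EstIV (GATAC, off=3): starts [36, 74, 94, 111, 149] → cuts [39, 77, 97, 114, 152]

All cut coordinates (distinct, sorted): [9, 21, 29, 39, 43, 58, 66, 77, 84, 97, 102, 114, 117, 123, 131, 143, 152]

Fragment lengths:
  9→21: 12 bp
  21→29: 8 bp
  29→39: 10 bp
  39→43: 4 bp
  43→58: 15 bp
  58→66: 8 bp
  66→77: 11 bp
  77→84: 7 bp
  84→97: 13 bp
  97→102: 5 bp
  102→114: 12 bp
  114→117: 3 bp
  117→123: 6 bp
  123→131: 8 bp
  131→143: 12 bp
  143→152: 9 bp
  152→9 (wrap): 163-152+9 = 20 bp

[3,4,5,6,7,8,8,8,9,10,11,12,12,12,13,15,20]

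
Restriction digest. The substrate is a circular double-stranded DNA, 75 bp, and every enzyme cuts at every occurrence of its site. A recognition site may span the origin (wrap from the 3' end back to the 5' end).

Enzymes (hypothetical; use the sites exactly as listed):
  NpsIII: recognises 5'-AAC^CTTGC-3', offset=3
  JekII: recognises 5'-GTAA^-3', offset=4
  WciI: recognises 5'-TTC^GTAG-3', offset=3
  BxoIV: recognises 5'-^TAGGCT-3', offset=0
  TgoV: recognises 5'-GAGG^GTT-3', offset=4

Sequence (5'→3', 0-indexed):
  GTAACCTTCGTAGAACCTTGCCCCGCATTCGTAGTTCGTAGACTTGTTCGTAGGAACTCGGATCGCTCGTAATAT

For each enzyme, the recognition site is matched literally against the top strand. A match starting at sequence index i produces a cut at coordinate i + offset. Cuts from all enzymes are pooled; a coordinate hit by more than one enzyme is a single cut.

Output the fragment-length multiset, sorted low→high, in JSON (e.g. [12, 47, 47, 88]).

[5,7,7,7,12,14,23]

Per-enzyme occurrences:
  NpsIII (AACCTTGC, off=3): starts [13] → cuts [16]
  JekII (GTAA, off=4): starts [0, 68] → cuts [4, 72]
  WciI (TTCGTAG, off=3): starts [6, 27, 34, 46] → cuts [9, 30, 37, 49]
  BxoIV (TAGGCT, off=0): no sites
  TgoV (GAGGGTT, off=4): no sites

All cut coordinates (distinct, sorted): [4, 9, 16, 30, 37, 49, 72]

Fragments:
  4→9: 5 bp
  9→16: 7 bp
  16→30: 14 bp
  30→37: 7 bp
  37→49: 12 bp
  49→72: 23 bp
  72→4 (wrap): 75-72+4 = 7 bp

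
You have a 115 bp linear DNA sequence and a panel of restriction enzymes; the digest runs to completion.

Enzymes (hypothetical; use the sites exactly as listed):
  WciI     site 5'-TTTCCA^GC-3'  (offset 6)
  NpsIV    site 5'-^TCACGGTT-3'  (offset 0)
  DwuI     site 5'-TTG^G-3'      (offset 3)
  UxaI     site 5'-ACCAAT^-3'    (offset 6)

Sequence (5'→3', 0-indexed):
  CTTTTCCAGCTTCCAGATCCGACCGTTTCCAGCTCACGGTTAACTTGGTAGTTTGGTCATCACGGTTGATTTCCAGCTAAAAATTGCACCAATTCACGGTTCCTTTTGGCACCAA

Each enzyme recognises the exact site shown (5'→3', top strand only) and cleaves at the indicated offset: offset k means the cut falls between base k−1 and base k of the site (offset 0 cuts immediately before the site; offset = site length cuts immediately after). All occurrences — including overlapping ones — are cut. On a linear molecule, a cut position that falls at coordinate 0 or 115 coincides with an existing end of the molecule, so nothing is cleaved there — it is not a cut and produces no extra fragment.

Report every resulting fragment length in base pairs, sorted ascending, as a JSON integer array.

Site scan:
  WciI (TTTCCAGC, off=6): starts [2, 25, 69] → cuts [8, 31, 75]
  NpsIV (TCACGGTT, off=0): starts [33, 59, 93] → cuts [33, 59, 93]
  DwuI (TTGG, off=3): starts [44, 52, 105] → cuts [47, 55, 108]
  UxaI (ACCAAT, off=6): starts [87] → cuts [93]

All cut coordinates (distinct, sorted): [8, 31, 33, 47, 55, 59, 75, 93, 108]

Fragments:
  [0,8): 8 bp
  [8,31): 23 bp
  [31,33): 2 bp
  [33,47): 14 bp
  [47,55): 8 bp
  [55,59): 4 bp
  [59,75): 16 bp
  [75,93): 18 bp
  [93,108): 15 bp
  [108,115): 7 bp

[2,4,7,8,8,14,15,16,18,23]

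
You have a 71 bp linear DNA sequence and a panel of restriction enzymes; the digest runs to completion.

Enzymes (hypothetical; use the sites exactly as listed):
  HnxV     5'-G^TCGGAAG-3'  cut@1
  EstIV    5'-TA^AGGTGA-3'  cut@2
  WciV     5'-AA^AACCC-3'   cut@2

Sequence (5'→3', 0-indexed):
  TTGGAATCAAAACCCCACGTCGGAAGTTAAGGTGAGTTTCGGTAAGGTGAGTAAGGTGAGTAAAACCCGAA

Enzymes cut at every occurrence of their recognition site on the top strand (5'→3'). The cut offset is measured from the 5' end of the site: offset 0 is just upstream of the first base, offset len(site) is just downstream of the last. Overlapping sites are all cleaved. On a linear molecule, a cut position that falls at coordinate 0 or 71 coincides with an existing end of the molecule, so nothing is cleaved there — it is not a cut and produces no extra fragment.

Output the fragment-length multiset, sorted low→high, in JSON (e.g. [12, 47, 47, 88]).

[8,9,9,10,10,10,15]

Site scan:
  HnxV (GTCGGAAG, off=1): starts [18] → cuts [19]
  EstIV (TAAGGTGA, off=2): starts [27, 42, 51] → cuts [29, 44, 53]
  WciV (AAAACCC, off=2): starts [8, 61] → cuts [10, 63]

All cut coordinates (distinct, sorted): [10, 19, 29, 44, 53, 63]

Fragments:
  [0,10): 10 bp
  [10,19): 9 bp
  [19,29): 10 bp
  [29,44): 15 bp
  [44,53): 9 bp
  [53,63): 10 bp
  [63,71): 8 bp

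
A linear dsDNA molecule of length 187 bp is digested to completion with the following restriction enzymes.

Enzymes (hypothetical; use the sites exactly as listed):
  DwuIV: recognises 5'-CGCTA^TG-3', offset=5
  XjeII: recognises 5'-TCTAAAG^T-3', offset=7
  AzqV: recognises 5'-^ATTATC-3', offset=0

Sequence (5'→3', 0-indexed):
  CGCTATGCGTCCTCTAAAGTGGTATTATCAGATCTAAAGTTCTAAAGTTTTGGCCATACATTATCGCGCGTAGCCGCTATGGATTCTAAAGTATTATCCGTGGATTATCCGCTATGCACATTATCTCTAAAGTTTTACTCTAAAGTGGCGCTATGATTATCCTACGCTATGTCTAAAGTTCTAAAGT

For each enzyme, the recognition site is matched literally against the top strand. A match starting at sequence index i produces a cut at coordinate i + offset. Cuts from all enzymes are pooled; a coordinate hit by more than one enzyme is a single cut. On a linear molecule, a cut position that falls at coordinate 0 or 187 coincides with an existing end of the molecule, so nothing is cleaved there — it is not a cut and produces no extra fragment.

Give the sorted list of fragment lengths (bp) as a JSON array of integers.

[1,1,2,4,5,5,8,8,8,9,11,11,12,12,13,13,14,14,16,20]

Scan for sites:
  DwuIV (CGCTATG, off=5): starts [0, 74, 109, 148, 164] → cuts [5, 79, 114, 153, 169]
  XjeII (TCTAAAGT, off=7): starts [12, 32, 40, 84, 125, 138, 171, 179] → cuts [19, 39, 47, 91, 132, 145, 178, 186]
  AzqV (ATTATC, off=0): starts [23, 59, 92, 103, 119, 155] → cuts [23, 59, 92, 103, 119, 155]

Pooled cuts: [5, 19, 23, 39, 47, 59, 79, 91, 92, 103, 114, 119, 132, 145, 153, 155, 169, 178, 186]

Fragments:
  [0,5): 5 bp
  [5,19): 14 bp
  [19,23): 4 bp
  [23,39): 16 bp
  [39,47): 8 bp
  [47,59): 12 bp
  [59,79): 20 bp
  [79,91): 12 bp
  [91,92): 1 bp
  [92,103): 11 bp
  [103,114): 11 bp
  [114,119): 5 bp
  [119,132): 13 bp
  [132,145): 13 bp
  [145,153): 8 bp
  [153,155): 2 bp
  [155,169): 14 bp
  [169,178): 9 bp
  [178,186): 8 bp
  [186,187): 1 bp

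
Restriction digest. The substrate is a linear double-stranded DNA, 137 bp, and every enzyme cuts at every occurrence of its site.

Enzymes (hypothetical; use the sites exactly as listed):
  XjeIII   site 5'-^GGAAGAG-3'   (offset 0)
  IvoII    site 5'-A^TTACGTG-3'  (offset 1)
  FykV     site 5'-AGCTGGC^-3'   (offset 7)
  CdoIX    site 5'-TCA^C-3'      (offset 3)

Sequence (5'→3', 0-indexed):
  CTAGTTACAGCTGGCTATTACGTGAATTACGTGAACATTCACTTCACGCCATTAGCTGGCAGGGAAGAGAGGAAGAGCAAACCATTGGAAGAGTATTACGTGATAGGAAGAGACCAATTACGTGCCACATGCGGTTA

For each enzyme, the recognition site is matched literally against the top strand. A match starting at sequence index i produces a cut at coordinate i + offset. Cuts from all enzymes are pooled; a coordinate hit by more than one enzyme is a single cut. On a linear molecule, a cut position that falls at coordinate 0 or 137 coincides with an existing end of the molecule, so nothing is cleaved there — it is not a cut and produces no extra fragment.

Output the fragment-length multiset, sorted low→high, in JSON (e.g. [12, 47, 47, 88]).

Per-enzyme occurrences:
  XjeIII GGAAGAG/0: at [62, 70, 86, 105] ⇒ [62, 70, 86, 105]
  IvoII ATTACGTG/1: at [16, 25, 94, 116] ⇒ [17, 26, 95, 117]
  FykV AGCTGGC/7: at [8, 53] ⇒ [15, 60]
  CdoIX TCAC/3: at [38, 43] ⇒ [41, 46]

Pooled cuts: [15, 17, 26, 41, 46, 60, 62, 70, 86, 95, 105, 117]

Fragments:
  [0,15): 15 bp
  [15,17): 2 bp
  [17,26): 9 bp
  [26,41): 15 bp
  [41,46): 5 bp
  [46,60): 14 bp
  [60,62): 2 bp
  [62,70): 8 bp
  [70,86): 16 bp
  [86,95): 9 bp
  [95,105): 10 bp
  [105,117): 12 bp
  [117,137): 20 bp

[2,2,5,8,9,9,10,12,14,15,15,16,20]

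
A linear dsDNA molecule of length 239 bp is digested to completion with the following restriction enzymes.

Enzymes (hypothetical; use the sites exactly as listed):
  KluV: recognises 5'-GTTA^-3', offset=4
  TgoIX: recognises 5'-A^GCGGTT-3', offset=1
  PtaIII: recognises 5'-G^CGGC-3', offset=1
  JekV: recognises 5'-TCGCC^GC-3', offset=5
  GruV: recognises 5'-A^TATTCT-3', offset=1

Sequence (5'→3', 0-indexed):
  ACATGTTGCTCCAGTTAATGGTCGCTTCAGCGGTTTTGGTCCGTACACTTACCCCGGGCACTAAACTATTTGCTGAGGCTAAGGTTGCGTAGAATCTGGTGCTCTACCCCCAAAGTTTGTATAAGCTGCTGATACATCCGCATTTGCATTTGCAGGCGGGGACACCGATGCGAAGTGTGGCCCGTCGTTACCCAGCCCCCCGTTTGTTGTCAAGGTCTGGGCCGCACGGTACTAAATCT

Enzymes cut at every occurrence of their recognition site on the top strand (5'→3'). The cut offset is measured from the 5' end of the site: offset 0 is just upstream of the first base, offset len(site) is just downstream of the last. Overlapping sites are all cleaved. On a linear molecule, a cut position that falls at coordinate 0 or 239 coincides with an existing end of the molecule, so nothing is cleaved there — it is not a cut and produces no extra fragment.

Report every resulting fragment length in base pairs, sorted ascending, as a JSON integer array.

Site scan:
  KluV (GTTA, off=4): starts [13, 186] → cuts [17, 190]
  TgoIX (AGCGGTT, off=1): starts [28] → cuts [29]
  PtaIII (GCGGC, off=1): no sites
  JekV (TCGCCGC, off=5): no sites
  GruV (ATATTCT, off=1): no sites

All cut coordinates (distinct, sorted): [17, 29, 190]

Fragments:
  [0,17): 17 bp
  [17,29): 12 bp
  [29,190): 161 bp
  [190,239): 49 bp

[12,17,49,161]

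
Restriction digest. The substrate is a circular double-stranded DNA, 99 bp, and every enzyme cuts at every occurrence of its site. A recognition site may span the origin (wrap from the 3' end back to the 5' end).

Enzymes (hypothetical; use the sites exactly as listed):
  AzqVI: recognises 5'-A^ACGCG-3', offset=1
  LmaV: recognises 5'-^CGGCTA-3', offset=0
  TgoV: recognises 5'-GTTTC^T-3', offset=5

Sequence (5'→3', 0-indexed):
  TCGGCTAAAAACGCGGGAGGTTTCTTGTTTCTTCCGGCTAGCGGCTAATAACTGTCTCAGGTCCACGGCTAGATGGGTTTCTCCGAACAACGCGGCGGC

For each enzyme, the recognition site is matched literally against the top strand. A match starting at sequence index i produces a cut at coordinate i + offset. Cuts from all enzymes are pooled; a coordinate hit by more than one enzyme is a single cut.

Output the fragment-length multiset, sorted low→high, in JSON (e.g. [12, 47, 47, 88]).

[3,7,7,8,9,11,14,16,24]

Scan for sites:
  AzqVI AACGCG/1: at [9, 88] ⇒ [10, 89]
  LmaV CGGCTA/0: at [1, 34, 41, 65] ⇒ [1, 34, 41, 65]
  TgoV GTTTCT/5: at [19, 26, 76] ⇒ [24, 31, 81]

Pooled cuts: [1, 10, 24, 31, 34, 41, 65, 81, 89]

Fragment lengths:
  1→10: 9 bp
  10→24: 14 bp
  24→31: 7 bp
  31→34: 3 bp
  34→41: 7 bp
  41→65: 24 bp
  65→81: 16 bp
  81→89: 8 bp
  89→1 (wrap): 99-89+1 = 11 bp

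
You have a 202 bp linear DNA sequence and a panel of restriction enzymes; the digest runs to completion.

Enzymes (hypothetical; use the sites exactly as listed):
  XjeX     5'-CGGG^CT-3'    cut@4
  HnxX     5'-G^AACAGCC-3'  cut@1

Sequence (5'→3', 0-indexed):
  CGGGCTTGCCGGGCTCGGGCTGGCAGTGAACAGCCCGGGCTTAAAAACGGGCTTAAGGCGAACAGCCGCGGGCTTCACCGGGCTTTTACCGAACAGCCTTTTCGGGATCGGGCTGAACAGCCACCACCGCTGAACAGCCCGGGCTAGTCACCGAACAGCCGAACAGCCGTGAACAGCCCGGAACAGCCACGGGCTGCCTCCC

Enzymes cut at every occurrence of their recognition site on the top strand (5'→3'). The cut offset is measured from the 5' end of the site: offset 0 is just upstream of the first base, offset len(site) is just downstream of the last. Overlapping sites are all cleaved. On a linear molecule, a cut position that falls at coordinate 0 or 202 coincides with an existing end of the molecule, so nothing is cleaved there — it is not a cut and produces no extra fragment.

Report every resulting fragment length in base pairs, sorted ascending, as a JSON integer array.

[3,4,6,8,9,9,9,9,9,10,10,10,10,11,11,12,12,12,17,21]

Site scan:
  XjeX (CGGGCT, off=4): starts [0, 9, 15, 35, 47, 68, 78, 108, 139, 189] → cuts [4, 13, 19, 39, 51, 72, 82, 112, 143, 193]
  HnxX (GAACAGCC, off=1): starts [27, 59, 90, 114, 131, 152, 160, 170, 180] → cuts [28, 60, 91, 115, 132, 153, 161, 171, 181]

All cut coordinates (distinct, sorted): [4, 13, 19, 28, 39, 51, 60, 72, 82, 91, 112, 115, 132, 143, 153, 161, 171, 181, 193]

Fragment lengths:
  [0,4): 4 bp
  [4,13): 9 bp
  [13,19): 6 bp
  [19,28): 9 bp
  [28,39): 11 bp
  [39,51): 12 bp
  [51,60): 9 bp
  [60,72): 12 bp
  [72,82): 10 bp
  [82,91): 9 bp
  [91,112): 21 bp
  [112,115): 3 bp
  [115,132): 17 bp
  [132,143): 11 bp
  [143,153): 10 bp
  [153,161): 8 bp
  [161,171): 10 bp
  [171,181): 10 bp
  [181,193): 12 bp
  [193,202): 9 bp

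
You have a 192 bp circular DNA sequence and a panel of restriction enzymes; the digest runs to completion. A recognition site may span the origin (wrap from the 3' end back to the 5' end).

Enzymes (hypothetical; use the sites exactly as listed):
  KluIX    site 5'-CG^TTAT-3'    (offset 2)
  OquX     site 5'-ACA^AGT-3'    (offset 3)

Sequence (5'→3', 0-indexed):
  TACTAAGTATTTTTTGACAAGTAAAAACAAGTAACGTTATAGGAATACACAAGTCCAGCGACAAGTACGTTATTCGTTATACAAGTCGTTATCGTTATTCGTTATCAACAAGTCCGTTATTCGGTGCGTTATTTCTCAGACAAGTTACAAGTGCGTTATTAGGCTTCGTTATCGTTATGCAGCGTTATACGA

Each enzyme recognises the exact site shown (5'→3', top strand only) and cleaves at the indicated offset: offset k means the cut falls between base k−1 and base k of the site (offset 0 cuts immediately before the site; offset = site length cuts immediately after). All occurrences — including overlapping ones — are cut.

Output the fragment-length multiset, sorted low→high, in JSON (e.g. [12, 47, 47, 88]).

Per-enzyme occurrences:
  KluIX (CGTTAT, off=2): starts [34, 67, 74, 86, 92, 99, 114, 126, 153, 166, 172, 182] → cuts [36, 69, 76, 88, 94, 101, 116, 128, 155, 168, 174, 184]
  OquX (ACAAGT, off=3): starts [16, 26, 48, 60, 80, 107, 139, 146] → cuts [19, 29, 51, 63, 83, 110, 142, 149]

Pooled cuts: [19, 29, 36, 51, 63, 69, 76, 83, 88, 94, 101, 110, 116, 128, 142, 149, 155, 168, 174, 184]

Fragment lengths:
  19→29: 10 bp
  29→36: 7 bp
  36→51: 15 bp
  51→63: 12 bp
  63→69: 6 bp
  69→76: 7 bp
  76→83: 7 bp
  83→88: 5 bp
  88→94: 6 bp
  94→101: 7 bp
  101→110: 9 bp
  110→116: 6 bp
  116→128: 12 bp
  128→142: 14 bp
  142→149: 7 bp
  149→155: 6 bp
  155→168: 13 bp
  168→174: 6 bp
  174→184: 10 bp
  184→19 (wrap): 192-184+19 = 27 bp

[5,6,6,6,6,6,7,7,7,7,7,9,10,10,12,12,13,14,15,27]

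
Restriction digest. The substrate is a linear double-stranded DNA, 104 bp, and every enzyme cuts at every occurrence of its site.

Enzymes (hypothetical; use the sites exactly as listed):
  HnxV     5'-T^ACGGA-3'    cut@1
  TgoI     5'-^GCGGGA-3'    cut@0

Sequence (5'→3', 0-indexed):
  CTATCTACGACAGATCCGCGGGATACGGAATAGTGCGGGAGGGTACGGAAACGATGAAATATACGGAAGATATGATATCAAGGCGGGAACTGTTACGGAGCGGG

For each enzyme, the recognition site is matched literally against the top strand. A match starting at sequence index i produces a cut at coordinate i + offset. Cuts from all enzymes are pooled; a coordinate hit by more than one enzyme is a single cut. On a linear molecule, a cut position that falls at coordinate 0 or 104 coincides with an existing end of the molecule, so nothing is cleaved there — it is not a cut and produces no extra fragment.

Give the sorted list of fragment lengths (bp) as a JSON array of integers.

Scan for sites:
  HnxV (TACGGA, off=1): starts [23, 43, 61, 93] → cuts [24, 44, 62, 94]
  TgoI (GCGGGA, off=0): starts [17, 34, 82] → cuts [17, 34, 82]

Pooled cuts: [17, 24, 34, 44, 62, 82, 94]

Fragment lengths:
  [0,17): 17 bp
  [17,24): 7 bp
  [24,34): 10 bp
  [34,44): 10 bp
  [44,62): 18 bp
  [62,82): 20 bp
  [82,94): 12 bp
  [94,104): 10 bp

[7,10,10,10,12,17,18,20]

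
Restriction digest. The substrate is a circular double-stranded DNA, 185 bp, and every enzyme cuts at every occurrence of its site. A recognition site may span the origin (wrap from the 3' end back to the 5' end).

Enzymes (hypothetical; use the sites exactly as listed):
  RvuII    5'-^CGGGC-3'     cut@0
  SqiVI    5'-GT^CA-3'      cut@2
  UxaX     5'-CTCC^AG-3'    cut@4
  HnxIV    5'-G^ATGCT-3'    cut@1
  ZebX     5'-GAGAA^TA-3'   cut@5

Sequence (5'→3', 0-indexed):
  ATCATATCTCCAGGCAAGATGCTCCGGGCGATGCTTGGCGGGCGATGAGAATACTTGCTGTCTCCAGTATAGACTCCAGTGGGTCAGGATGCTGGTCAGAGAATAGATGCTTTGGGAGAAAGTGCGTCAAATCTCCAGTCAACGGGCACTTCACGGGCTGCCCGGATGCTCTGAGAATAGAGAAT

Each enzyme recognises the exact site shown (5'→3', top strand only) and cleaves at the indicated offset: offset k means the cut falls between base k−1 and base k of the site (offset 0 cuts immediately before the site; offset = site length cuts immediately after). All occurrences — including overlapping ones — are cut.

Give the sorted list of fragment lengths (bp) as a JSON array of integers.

Scan for sites:
  RvuII CGGGC/0: at [24, 38, 142, 153] ⇒ [24, 38, 142, 153]
  SqiVI GTCA/2: at [82, 94, 125, 137] ⇒ [84, 96, 127, 139]
  UxaX CTCCAG/4: at [7, 61, 73, 132] ⇒ [11, 65, 77, 136]
  HnxIV GATGCT/1: at [17, 29, 87, 105, 164] ⇒ [18, 30, 88, 106, 165]
  ZebX GAGAATA/5: at [46, 98, 172, 179] ⇒ [51, 103, 177, 184]

All cut coordinates (distinct, sorted): [11, 18, 24, 30, 38, 51, 65, 77, 84, 88, 96, 103, 106, 127, 136, 139, 142, 153, 165, 177, 184]

Fragment lengths:
  11→18: 7 bp
  18→24: 6 bp
  24→30: 6 bp
  30→38: 8 bp
  38→51: 13 bp
  51→65: 14 bp
  65→77: 12 bp
  77→84: 7 bp
  84→88: 4 bp
  88→96: 8 bp
  96→103: 7 bp
  103→106: 3 bp
  106→127: 21 bp
  127→136: 9 bp
  136→139: 3 bp
  139→142: 3 bp
  142→153: 11 bp
  153→165: 12 bp
  165→177: 12 bp
  177→184: 7 bp
  184→11 (wrap): 185-184+11 = 12 bp

[3,3,3,4,6,6,7,7,7,7,8,8,9,11,12,12,12,12,13,14,21]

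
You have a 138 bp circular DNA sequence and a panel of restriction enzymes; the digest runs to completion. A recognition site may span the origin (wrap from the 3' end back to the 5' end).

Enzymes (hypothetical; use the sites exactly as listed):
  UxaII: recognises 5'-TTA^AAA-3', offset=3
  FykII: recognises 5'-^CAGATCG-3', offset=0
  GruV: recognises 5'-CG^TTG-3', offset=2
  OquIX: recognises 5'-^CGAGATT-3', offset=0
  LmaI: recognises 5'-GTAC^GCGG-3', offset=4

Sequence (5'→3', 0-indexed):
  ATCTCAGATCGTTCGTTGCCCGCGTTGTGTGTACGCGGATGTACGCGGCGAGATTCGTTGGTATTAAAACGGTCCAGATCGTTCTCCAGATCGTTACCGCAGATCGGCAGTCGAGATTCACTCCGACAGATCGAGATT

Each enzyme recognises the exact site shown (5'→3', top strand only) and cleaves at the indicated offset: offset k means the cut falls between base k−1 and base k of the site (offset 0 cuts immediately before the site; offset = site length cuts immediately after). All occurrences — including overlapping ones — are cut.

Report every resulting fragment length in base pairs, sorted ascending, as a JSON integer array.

Site scan:
  UxaII TTAAAA/3: at [63] ⇒ [66]
  FykII CAGATCG/0: at [4, 74, 86, 99, 126] ⇒ [4, 74, 86, 99, 126]
  GruV CGTTG/2: at [13, 22, 55] ⇒ [15, 24, 57]
  OquIX CGAGATT/0: at [48, 111, 131] ⇒ [48, 111, 131]
  LmaI GTACGCGG/4: at [30, 40] ⇒ [34, 44]

Pooled cuts: [4, 15, 24, 34, 44, 48, 57, 66, 74, 86, 99, 111, 126, 131]

Fragment lengths:
  4→15: 11 bp
  15→24: 9 bp
  24→34: 10 bp
  34→44: 10 bp
  44→48: 4 bp
  48→57: 9 bp
  57→66: 9 bp
  66→74: 8 bp
  74→86: 12 bp
  86→99: 13 bp
  99→111: 12 bp
  111→126: 15 bp
  126→131: 5 bp
  131→4 (wrap): 138-131+4 = 11 bp

[4,5,8,9,9,9,10,10,11,11,12,12,13,15]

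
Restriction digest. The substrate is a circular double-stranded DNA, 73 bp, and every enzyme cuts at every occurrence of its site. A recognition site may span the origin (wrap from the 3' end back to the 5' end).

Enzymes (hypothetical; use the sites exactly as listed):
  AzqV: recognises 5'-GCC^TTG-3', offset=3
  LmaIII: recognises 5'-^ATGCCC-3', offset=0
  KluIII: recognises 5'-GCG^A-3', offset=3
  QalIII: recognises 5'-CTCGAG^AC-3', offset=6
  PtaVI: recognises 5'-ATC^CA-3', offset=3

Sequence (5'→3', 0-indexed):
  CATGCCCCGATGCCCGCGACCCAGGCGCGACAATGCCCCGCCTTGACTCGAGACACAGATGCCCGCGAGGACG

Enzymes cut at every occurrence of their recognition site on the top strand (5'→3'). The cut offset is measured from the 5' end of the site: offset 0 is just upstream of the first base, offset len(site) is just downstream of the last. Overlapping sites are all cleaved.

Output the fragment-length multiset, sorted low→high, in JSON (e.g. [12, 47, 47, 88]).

[3,6,7,8,9,9,10,10,11]

Per-enzyme occurrences:
  AzqV (GCCTTG, off=3): starts [39] → cuts [42]
  LmaIII (ATGCCC, off=0): starts [1, 9, 32, 58] → cuts [1, 9, 32, 58]
  KluIII (GCGA, off=3): starts [15, 26, 64] → cuts [18, 29, 67]
  QalIII (CTCGAGAC, off=6): starts [46] → cuts [52]
  PtaVI (ATCCA, off=3): no sites

All cut coordinates (distinct, sorted): [1, 9, 18, 29, 32, 42, 52, 58, 67]

Fragments:
  1→9: 8 bp
  9→18: 9 bp
  18→29: 11 bp
  29→32: 3 bp
  32→42: 10 bp
  42→52: 10 bp
  52→58: 6 bp
  58→67: 9 bp
  67→1 (wrap): 73-67+1 = 7 bp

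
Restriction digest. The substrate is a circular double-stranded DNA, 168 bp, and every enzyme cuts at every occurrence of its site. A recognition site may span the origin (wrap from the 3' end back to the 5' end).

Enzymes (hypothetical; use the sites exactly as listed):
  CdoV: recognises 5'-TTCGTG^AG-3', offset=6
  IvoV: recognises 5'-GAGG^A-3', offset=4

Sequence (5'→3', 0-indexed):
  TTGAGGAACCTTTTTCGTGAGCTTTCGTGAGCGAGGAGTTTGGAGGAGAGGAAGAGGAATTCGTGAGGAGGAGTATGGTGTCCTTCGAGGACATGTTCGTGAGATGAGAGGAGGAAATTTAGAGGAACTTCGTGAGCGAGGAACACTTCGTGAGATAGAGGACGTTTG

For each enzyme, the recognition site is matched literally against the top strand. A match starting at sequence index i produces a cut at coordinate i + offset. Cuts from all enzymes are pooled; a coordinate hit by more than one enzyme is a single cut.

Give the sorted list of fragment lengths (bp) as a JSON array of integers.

[3,3,3,5,6,7,7,8,9,9,10,10,10,11,11,11,13,13,19]

Per-enzyme occurrences:
  CdoV TTCGTGAG/6: at [13, 23, 59, 95, 128, 146] ⇒ [19, 29, 65, 101, 134, 152]
  IvoV GAGGA/4: at [2, 32, 42, 47, 53, 64, 67, 86, 107, 110, 121, 137, 157] ⇒ [6, 36, 46, 51, 57, 68, 71, 90, 111, 114, 125, 141, 161]

Pooled cuts: [6, 19, 29, 36, 46, 51, 57, 65, 68, 71, 90, 101, 111, 114, 125, 134, 141, 152, 161]

Fragments:
  6→19: 13 bp
  19→29: 10 bp
  29→36: 7 bp
  36→46: 10 bp
  46→51: 5 bp
  51→57: 6 bp
  57→65: 8 bp
  65→68: 3 bp
  68→71: 3 bp
  71→90: 19 bp
  90→101: 11 bp
  101→111: 10 bp
  111→114: 3 bp
  114→125: 11 bp
  125→134: 9 bp
  134→141: 7 bp
  141→152: 11 bp
  152→161: 9 bp
  161→6 (wrap): 168-161+6 = 13 bp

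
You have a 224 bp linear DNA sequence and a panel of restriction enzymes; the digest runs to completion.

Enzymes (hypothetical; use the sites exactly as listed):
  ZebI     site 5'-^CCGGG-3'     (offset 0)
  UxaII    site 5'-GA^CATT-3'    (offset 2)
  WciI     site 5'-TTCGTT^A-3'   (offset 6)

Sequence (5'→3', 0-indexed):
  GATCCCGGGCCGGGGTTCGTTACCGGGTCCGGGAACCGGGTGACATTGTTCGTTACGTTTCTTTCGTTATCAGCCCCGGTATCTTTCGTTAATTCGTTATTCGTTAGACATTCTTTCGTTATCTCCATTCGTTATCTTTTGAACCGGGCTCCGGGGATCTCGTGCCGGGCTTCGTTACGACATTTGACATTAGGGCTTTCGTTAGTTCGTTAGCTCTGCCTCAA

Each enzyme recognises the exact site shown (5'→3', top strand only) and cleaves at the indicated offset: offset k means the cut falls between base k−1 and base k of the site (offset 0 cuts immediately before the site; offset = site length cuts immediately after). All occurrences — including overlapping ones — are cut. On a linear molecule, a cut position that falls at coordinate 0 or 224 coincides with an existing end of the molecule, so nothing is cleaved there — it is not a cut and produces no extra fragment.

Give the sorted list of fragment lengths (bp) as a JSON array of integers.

[1,3,4,4,5,6,7,7,7,7,8,8,8,10,11,12,12,12,13,13,14,14,16,22]

Site scan:
  ZebI CCGGG/0: at [4, 9, 22, 28, 35, 143, 150, 164] ⇒ [4, 9, 22, 28, 35, 143, 150, 164]
  UxaII GACATT/2: at [41, 106, 178, 185] ⇒ [43, 108, 180, 187]
  WciI TTCGTTA/6: at [15, 48, 62, 84, 92, 99, 114, 127, 170, 197, 205] ⇒ [21, 54, 68, 90, 98, 105, 120, 133, 176, 203, 211]

All cut coordinates (distinct, sorted): [4, 9, 21, 22, 28, 35, 43, 54, 68, 90, 98, 105, 108, 120, 133, 143, 150, 164, 176, 180, 187, 203, 211]

Fragments:
  [0,4): 4 bp
  [4,9): 5 bp
  [9,21): 12 bp
  [21,22): 1 bp
  [22,28): 6 bp
  [28,35): 7 bp
  [35,43): 8 bp
  [43,54): 11 bp
  [54,68): 14 bp
  [68,90): 22 bp
  [90,98): 8 bp
  [98,105): 7 bp
  [105,108): 3 bp
  [108,120): 12 bp
  [120,133): 13 bp
  [133,143): 10 bp
  [143,150): 7 bp
  [150,164): 14 bp
  [164,176): 12 bp
  [176,180): 4 bp
  [180,187): 7 bp
  [187,203): 16 bp
  [203,211): 8 bp
  [211,224): 13 bp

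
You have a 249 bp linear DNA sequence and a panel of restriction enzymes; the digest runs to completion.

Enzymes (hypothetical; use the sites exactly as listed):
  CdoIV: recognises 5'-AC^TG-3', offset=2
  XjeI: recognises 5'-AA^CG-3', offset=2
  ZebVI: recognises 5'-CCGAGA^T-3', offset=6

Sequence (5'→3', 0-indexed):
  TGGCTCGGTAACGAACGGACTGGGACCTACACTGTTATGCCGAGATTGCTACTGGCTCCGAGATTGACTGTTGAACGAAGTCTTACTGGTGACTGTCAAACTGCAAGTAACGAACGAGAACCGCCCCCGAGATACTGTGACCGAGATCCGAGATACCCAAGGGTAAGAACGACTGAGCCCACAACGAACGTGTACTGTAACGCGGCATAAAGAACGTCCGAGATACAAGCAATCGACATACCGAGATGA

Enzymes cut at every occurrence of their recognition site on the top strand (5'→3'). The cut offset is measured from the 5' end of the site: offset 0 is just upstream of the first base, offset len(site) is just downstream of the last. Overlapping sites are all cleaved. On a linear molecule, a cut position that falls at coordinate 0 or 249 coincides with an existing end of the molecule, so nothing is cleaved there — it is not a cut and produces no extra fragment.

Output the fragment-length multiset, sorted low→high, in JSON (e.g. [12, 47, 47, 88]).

[3,3,4,4,4,4,5,5,5,7,7,7,7,7,8,9,9,11,11,11,11,11,12,13,14,16,18,23]

Scan for sites:
  CdoIV ACTG/2: at [18, 30, 50, 66, 84, 91, 99, 133, 171, 193] ⇒ [20, 32, 52, 68, 86, 93, 101, 135, 173, 195]
  XjeI AACG/2: at [9, 13, 73, 108, 112, 167, 182, 186, 198, 212] ⇒ [11, 15, 75, 110, 114, 169, 184, 188, 200, 214]
  ZebVI CCGAGAT/6: at [39, 57, 126, 140, 147, 217, 240] ⇒ [45, 63, 132, 146, 153, 223, 246]

All cut coordinates (distinct, sorted): [11, 15, 20, 32, 45, 52, 63, 68, 75, 86, 93, 101, 110, 114, 132, 135, 146, 153, 169, 173, 184, 188, 195, 200, 214, 223, 246]

Fragments:
  [0,11): 11 bp
  [11,15): 4 bp
  [15,20): 5 bp
  [20,32): 12 bp
  [32,45): 13 bp
  [45,52): 7 bp
  [52,63): 11 bp
  [63,68): 5 bp
  [68,75): 7 bp
  [75,86): 11 bp
  [86,93): 7 bp
  [93,101): 8 bp
  [101,110): 9 bp
  [110,114): 4 bp
  [114,132): 18 bp
  [132,135): 3 bp
  [135,146): 11 bp
  [146,153): 7 bp
  [153,169): 16 bp
  [169,173): 4 bp
  [173,184): 11 bp
  [184,188): 4 bp
  [188,195): 7 bp
  [195,200): 5 bp
  [200,214): 14 bp
  [214,223): 9 bp
  [223,246): 23 bp
  [246,249): 3 bp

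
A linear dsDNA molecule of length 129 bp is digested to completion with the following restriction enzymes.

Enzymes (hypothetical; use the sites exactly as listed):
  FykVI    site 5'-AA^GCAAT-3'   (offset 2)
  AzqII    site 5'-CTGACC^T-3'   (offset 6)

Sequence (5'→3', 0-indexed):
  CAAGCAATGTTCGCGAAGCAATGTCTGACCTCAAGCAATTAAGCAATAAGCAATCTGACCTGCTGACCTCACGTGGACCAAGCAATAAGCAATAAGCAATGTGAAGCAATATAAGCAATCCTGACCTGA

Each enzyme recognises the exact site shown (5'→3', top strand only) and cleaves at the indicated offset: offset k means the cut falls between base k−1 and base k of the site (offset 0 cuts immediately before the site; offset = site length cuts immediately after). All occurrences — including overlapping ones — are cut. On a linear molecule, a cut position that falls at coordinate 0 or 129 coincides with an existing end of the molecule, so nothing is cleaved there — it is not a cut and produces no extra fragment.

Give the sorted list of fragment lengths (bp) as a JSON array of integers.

Site scan:
  FykVI (AAGCAAT, off=2): starts [1, 15, 32, 40, 47, 79, 86, 93, 103, 112] → cuts [3, 17, 34, 42, 49, 81, 88, 95, 105, 114]
  AzqII (CTGACCT, off=6): starts [24, 54, 62, 120] → cuts [30, 60, 68, 126]

Pooled cuts: [3, 17, 30, 34, 42, 49, 60, 68, 81, 88, 95, 105, 114, 126]

Fragment lengths:
  [0,3): 3 bp
  [3,17): 14 bp
  [17,30): 13 bp
  [30,34): 4 bp
  [34,42): 8 bp
  [42,49): 7 bp
  [49,60): 11 bp
  [60,68): 8 bp
  [68,81): 13 bp
  [81,88): 7 bp
  [88,95): 7 bp
  [95,105): 10 bp
  [105,114): 9 bp
  [114,126): 12 bp
  [126,129): 3 bp

[3,3,4,7,7,7,8,8,9,10,11,12,13,13,14]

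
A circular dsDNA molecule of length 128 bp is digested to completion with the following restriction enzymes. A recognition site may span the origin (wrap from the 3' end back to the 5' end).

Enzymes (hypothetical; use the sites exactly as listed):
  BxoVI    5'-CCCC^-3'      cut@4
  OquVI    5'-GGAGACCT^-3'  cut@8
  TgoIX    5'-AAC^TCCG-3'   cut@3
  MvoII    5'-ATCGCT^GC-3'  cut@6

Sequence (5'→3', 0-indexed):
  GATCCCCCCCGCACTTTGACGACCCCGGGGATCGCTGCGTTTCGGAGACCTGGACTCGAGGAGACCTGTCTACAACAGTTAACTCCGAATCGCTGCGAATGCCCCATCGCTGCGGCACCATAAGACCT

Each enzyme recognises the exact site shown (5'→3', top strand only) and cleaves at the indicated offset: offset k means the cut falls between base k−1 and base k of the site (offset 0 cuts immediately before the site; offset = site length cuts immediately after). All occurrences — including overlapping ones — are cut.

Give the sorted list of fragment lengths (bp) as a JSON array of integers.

Scan for sites:
  BxoVI (CCCC, off=4): starts [3, 4, 5, 6, 22, 101] → cuts [7, 8, 9, 10, 26, 105]
  OquVI (GGAGACCT, off=8): starts [43, 59] → cuts [51, 67]
  TgoIX (AACTCCG, off=3): starts [80] → cuts [83]
  MvoII (ATCGCTGC, off=6): starts [30, 88, 105] → cuts [36, 94, 111]

All cut coordinates (distinct, sorted): [7, 8, 9, 10, 26, 36, 51, 67, 83, 94, 105, 111]

Fragments:
  7→8: 1 bp
  8→9: 1 bp
  9→10: 1 bp
  10→26: 16 bp
  26→36: 10 bp
  36→51: 15 bp
  51→67: 16 bp
  67→83: 16 bp
  83→94: 11 bp
  94→105: 11 bp
  105→111: 6 bp
  111→7 (wrap): 128-111+7 = 24 bp

[1,1,1,6,10,11,11,15,16,16,16,24]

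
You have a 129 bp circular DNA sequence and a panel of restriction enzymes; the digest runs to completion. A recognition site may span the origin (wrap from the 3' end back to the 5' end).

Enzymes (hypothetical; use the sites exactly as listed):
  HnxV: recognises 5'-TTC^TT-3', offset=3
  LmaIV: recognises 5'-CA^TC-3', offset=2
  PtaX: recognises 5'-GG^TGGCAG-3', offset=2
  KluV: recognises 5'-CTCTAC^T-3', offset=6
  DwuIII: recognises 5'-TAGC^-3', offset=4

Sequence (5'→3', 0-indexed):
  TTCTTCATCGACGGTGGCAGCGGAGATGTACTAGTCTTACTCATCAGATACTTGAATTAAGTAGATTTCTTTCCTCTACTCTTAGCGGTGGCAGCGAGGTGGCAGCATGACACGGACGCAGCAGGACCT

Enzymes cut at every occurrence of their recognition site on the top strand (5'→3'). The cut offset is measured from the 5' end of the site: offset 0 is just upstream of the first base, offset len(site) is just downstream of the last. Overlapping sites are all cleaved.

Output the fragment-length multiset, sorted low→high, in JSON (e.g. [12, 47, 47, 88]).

Scan for sites:
  HnxV TTCTT/3: at [0, 66] ⇒ [3, 69]
  LmaIV CATC/2: at [5, 41] ⇒ [7, 43]
  PtaX GGTGGCAG/2: at [12, 86, 97] ⇒ [14, 88, 99]
  KluV CTCTACT/6: at [73] ⇒ [79]
  DwuIII TAGC/4: at [82] ⇒ [86]

Pooled cuts: [3, 7, 14, 43, 69, 79, 86, 88, 99]

Fragment lengths:
  3→7: 4 bp
  7→14: 7 bp
  14→43: 29 bp
  43→69: 26 bp
  69→79: 10 bp
  79→86: 7 bp
  86→88: 2 bp
  88→99: 11 bp
  99→3 (wrap): 129-99+3 = 33 bp

[2,4,7,7,10,11,26,29,33]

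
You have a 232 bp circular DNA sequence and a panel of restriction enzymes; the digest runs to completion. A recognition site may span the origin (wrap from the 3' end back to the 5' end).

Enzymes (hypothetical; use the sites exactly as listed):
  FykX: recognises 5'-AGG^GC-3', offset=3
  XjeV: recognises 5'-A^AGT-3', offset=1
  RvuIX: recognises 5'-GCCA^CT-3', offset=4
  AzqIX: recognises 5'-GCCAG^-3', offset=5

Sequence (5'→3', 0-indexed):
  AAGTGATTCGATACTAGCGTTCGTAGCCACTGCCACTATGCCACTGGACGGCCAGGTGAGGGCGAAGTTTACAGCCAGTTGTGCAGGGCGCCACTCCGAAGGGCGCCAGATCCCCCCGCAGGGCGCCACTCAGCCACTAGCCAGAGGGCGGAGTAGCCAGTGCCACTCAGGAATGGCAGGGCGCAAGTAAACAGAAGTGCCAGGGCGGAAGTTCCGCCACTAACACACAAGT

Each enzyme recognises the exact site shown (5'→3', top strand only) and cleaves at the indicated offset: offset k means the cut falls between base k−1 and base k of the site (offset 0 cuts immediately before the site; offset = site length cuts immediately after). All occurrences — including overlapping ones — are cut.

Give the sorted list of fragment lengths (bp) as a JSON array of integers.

Site scan:
  FykX (AGGGC, off=3): starts [58, 84, 99, 119, 144, 177, 201] → cuts [61, 87, 102, 122, 147, 180, 204]
  XjeV (AAGT, off=1): starts [0, 64, 184, 194, 208, 228] → cuts [1, 65, 185, 195, 209, 229]
  RvuIX (GCCACT, off=4): starts [25, 31, 39, 89, 124, 132, 161, 215] → cuts [29, 35, 43, 93, 128, 136, 165, 219]
  AzqIX (GCCAG, off=5): starts [50, 73, 104, 139, 155, 198] → cuts [55, 78, 109, 144, 160, 203]

Pooled cuts: [1, 29, 35, 43, 55, 61, 65, 78, 87, 93, 102, 109, 122, 128, 136, 144, 147, 160, 165, 180, 185, 195, 203, 204, 209, 219, 229]

Fragment lengths:
  1→29: 28 bp
  29→35: 6 bp
  35→43: 8 bp
  43→55: 12 bp
  55→61: 6 bp
  61→65: 4 bp
  65→78: 13 bp
  78→87: 9 bp
  87→93: 6 bp
  93→102: 9 bp
  102→109: 7 bp
  109→122: 13 bp
  122→128: 6 bp
  128→136: 8 bp
  136→144: 8 bp
  144→147: 3 bp
  147→160: 13 bp
  160→165: 5 bp
  165→180: 15 bp
  180→185: 5 bp
  185→195: 10 bp
  195→203: 8 bp
  203→204: 1 bp
  204→209: 5 bp
  209→219: 10 bp
  219→229: 10 bp
  229→1 (wrap): 232-229+1 = 4 bp

[1,3,4,4,5,5,5,6,6,6,6,7,8,8,8,8,9,9,10,10,10,12,13,13,13,15,28]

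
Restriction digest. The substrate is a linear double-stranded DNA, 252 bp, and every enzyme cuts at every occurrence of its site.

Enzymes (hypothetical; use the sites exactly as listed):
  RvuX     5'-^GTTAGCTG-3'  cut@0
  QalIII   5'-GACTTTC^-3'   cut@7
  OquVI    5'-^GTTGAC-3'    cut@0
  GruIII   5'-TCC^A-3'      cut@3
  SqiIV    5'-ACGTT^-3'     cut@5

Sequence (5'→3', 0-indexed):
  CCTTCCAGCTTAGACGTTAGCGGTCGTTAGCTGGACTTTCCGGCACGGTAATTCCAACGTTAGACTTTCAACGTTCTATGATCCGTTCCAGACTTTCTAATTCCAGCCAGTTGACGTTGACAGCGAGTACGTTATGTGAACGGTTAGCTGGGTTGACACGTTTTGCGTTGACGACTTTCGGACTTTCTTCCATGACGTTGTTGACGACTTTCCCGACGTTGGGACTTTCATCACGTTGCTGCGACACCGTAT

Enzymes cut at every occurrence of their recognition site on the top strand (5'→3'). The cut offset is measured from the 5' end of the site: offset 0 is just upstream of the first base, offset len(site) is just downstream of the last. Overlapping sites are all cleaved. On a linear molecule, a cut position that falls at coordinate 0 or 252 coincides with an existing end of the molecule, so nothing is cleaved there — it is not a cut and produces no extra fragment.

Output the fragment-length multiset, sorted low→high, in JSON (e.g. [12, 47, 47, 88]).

Scan for sites:
  RvuX (GTTAGCTG, off=0): starts [25, 142] → cuts [25, 142]
  QalIII (GACTTTC, off=7): starts [33, 62, 90, 172, 180, 205, 222] → cuts [40, 69, 97, 179, 187, 212, 229]
  OquVI (GTTGAC, off=0): starts [109, 115, 151, 166, 199] → cuts [109, 115, 151, 166, 199]
  GruIII (TCCA, off=3): starts [3, 52, 86, 101, 188] → cuts [6, 55, 89, 104, 191]
  SqiIV (ACGTT, off=5): starts [13, 56, 70, 113, 128, 157, 194, 215, 232] → cuts [18, 61, 75, 118, 133, 162, 199, 220, 237]

All cut coordinates (distinct, sorted): [6, 18, 25, 40, 55, 61, 69, 75, 89, 97, 104, 109, 115, 118, 133, 142, 151, 162, 166, 179, 187, 191, 199, 212, 220, 229, 237]

Fragments:
  [0,6): 6 bp
  [6,18): 12 bp
  [18,25): 7 bp
  [25,40): 15 bp
  [40,55): 15 bp
  [55,61): 6 bp
  [61,69): 8 bp
  [69,75): 6 bp
  [75,89): 14 bp
  [89,97): 8 bp
  [97,104): 7 bp
  [104,109): 5 bp
  [109,115): 6 bp
  [115,118): 3 bp
  [118,133): 15 bp
  [133,142): 9 bp
  [142,151): 9 bp
  [151,162): 11 bp
  [162,166): 4 bp
  [166,179): 13 bp
  [179,187): 8 bp
  [187,191): 4 bp
  [191,199): 8 bp
  [199,212): 13 bp
  [212,220): 8 bp
  [220,229): 9 bp
  [229,237): 8 bp
  [237,252): 15 bp

[3,4,4,5,6,6,6,6,7,7,8,8,8,8,8,8,9,9,9,11,12,13,13,14,15,15,15,15]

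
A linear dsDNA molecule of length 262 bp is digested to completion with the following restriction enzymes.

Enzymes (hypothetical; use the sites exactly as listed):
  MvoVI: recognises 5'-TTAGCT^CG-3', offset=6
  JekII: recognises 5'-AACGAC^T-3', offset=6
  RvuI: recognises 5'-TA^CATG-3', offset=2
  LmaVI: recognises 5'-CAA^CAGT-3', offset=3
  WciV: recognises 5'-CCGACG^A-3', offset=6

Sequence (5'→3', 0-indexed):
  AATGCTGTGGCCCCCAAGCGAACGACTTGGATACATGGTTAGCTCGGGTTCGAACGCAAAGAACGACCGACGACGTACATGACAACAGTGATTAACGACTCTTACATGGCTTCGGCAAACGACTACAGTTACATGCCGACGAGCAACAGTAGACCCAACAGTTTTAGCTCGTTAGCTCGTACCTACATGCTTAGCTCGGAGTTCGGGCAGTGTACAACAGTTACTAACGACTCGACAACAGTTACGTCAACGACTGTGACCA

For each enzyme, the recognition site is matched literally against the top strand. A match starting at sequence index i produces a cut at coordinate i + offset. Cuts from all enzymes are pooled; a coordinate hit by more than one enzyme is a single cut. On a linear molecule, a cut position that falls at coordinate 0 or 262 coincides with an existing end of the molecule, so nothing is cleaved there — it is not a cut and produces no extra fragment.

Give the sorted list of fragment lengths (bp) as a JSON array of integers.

Per-enzyme occurrences:
  MvoVI (TTAGCTCG, off=6): starts [38, 163, 171, 190] → cuts [44, 169, 177, 196]
  JekII (AACGACT, off=6): starts [20, 93, 117, 225, 248] → cuts [26, 99, 123, 231, 254]
  RvuI (TACATG, off=2): starts [31, 75, 102, 129, 183] → cuts [33, 77, 104, 131, 185]
  LmaVI (CAACAGT, off=3): starts [82, 143, 155, 214, 235] → cuts [85, 146, 158, 217, 238]
  WciV (CCGACGA, off=6): starts [66, 135] → cuts [72, 141]

Pooled cuts: [26, 33, 44, 72, 77, 85, 99, 104, 123, 131, 141, 146, 158, 169, 177, 185, 196, 217, 231, 238, 254]

Fragment lengths:
  [0,26): 26 bp
  [26,33): 7 bp
  [33,44): 11 bp
  [44,72): 28 bp
  [72,77): 5 bp
  [77,85): 8 bp
  [85,99): 14 bp
  [99,104): 5 bp
  [104,123): 19 bp
  [123,131): 8 bp
  [131,141): 10 bp
  [141,146): 5 bp
  [146,158): 12 bp
  [158,169): 11 bp
  [169,177): 8 bp
  [177,185): 8 bp
  [185,196): 11 bp
  [196,217): 21 bp
  [217,231): 14 bp
  [231,238): 7 bp
  [238,254): 16 bp
  [254,262): 8 bp

[5,5,5,7,7,8,8,8,8,8,10,11,11,11,12,14,14,16,19,21,26,28]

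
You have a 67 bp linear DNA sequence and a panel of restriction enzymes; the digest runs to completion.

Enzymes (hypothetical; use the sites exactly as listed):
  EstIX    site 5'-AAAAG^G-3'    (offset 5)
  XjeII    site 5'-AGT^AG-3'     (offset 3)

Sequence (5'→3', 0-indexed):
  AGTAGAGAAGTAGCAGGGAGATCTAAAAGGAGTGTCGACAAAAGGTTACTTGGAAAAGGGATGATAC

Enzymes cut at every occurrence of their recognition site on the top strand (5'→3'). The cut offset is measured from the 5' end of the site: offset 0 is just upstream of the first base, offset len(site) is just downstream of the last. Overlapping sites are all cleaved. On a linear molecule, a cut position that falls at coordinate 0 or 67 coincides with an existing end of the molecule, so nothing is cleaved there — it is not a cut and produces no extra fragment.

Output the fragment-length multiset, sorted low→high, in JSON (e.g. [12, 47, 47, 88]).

[3,8,9,14,15,18]

Scan for sites:
  EstIX AAAAGG/5: at [24, 39, 53] ⇒ [29, 44, 58]
  XjeII AGTAG/3: at [0, 8] ⇒ [3, 11]

Pooled cuts: [3, 11, 29, 44, 58]

Fragments:
  [0,3): 3 bp
  [3,11): 8 bp
  [11,29): 18 bp
  [29,44): 15 bp
  [44,58): 14 bp
  [58,67): 9 bp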